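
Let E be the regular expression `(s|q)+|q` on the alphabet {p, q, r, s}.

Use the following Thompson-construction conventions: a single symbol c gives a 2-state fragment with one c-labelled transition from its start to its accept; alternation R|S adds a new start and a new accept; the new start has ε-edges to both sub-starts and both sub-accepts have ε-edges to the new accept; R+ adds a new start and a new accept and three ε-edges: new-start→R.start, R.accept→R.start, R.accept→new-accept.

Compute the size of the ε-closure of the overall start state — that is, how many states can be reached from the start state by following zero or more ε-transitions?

6

Let C(F) = |ε-closure(F.start)| within fragment F, and note whether F accepts ε. Symbol fragments have C = 1 and do not accept ε. Then:
  s|q → new start ε-reaches every alternative's start; none of them accept ε, so the new accept is not reached: |closure| = 1 + 1 + 1 = 3
  (s|q)+ → new start ε-reaches only the body's start; the new accept needs a symbol first: |closure| = 1 + 3 = 4
  (s|q)+|q → new start ε-reaches every alternative's start; none of them accept ε, so the new accept is not reached: |closure| = 1 + 4 + 1 = 6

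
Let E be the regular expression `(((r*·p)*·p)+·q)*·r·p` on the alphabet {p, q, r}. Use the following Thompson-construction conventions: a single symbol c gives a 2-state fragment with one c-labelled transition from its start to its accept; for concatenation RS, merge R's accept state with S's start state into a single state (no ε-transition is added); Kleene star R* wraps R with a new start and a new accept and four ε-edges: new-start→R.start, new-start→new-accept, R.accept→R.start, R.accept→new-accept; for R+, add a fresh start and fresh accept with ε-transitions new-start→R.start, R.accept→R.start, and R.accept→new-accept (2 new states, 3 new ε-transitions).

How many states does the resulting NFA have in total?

15

Recursing over subexpressions:
Each of the 6 symbol leaves contributes a 2-state fragment.
  r* — 4 states
  r*·p — 5 states
  (r*·p)* — 7 states
  (r*·p)*·p — 8 states
  ((r*·p)*·p)+ — 10 states
  ((r*·p)*·p)+·q — 11 states
  (((r*·p)*·p)+·q)* — 13 states
  (((r*·p)*·p)+·q)*·r·p — 15 states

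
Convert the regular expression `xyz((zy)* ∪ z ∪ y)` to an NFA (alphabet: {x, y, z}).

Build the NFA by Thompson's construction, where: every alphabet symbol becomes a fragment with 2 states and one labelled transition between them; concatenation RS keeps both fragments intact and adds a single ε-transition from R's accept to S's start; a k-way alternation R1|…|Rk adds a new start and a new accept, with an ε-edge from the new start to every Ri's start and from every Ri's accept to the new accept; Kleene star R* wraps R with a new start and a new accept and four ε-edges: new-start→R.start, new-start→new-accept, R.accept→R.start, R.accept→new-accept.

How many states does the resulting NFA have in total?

18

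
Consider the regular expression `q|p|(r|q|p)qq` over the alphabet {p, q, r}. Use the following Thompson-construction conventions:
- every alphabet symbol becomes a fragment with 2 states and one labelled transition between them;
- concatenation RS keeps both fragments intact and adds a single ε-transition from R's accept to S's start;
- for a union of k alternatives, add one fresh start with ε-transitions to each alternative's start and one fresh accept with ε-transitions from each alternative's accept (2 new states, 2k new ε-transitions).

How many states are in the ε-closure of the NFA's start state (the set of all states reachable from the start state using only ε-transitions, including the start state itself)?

7

Work bottom-up. For each fragment F, track |ε-closure(F.start)| and whether F's accept lies in that closure (i.e. whether F accepts ε). A single-symbol fragment has closure size 1 and does not accept ε.
  r|q|p — C = 1 + 1 + 1 + 1 = 4 (the new accept is not ε-reachable since no branch accepts ε)
  (r|q|p)qq — same as the first factor's closure: C = 4
  q|p|(r|q|p)qq — new start ε-reaches every alternative's start; none of them accept ε, so the new accept is not reached: C = 1 + 1 + 1 + 4 = 7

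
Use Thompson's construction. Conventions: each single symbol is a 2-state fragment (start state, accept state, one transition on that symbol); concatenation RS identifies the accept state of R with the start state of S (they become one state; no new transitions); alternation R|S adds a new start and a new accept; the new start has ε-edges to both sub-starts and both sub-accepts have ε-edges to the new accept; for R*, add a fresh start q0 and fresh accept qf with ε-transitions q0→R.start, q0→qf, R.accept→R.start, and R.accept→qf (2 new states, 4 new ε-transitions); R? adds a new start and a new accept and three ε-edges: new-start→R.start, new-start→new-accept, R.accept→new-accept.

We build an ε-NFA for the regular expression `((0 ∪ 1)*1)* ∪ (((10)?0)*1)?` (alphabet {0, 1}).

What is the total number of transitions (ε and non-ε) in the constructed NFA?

Recursing over subexpressions:
Each of the 7 symbol leaves contributes 1 transition (1 symbol, 0 ε).
  0 ∪ 1 → 6 transitions (2 symbol, 4 ε)
  (0 ∪ 1)* → 10 transitions (2 symbol, 8 ε)
  (0 ∪ 1)*1 → 11 transitions (3 symbol, 8 ε)
  ((0 ∪ 1)*1)* → 15 transitions (3 symbol, 12 ε)
  10 → 2 transitions (2 symbol, 0 ε)
  (10)? → 5 transitions (2 symbol, 3 ε)
  (10)?0 → 6 transitions (3 symbol, 3 ε)
  ((10)?0)* → 10 transitions (3 symbol, 7 ε)
  ((10)?0)*1 → 11 transitions (4 symbol, 7 ε)
  (((10)?0)*1)? → 14 transitions (4 symbol, 10 ε)
  ((0 ∪ 1)*1)* ∪ (((10)?0)*1)? → 33 transitions (7 symbol, 26 ε)

33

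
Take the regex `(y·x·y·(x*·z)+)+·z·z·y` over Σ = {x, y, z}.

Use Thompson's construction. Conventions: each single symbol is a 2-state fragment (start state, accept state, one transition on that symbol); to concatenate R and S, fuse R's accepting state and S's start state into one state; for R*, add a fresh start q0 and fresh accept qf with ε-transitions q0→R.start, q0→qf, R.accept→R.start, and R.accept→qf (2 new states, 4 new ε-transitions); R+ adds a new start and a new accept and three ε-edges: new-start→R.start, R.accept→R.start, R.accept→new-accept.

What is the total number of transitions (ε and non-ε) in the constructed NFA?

18

By structural recursion:
Each of the 8 symbol leaves contributes 1 transition (1 symbol, 0 ε).
  x* — 5 transitions (1 symbol, 4 ε)
  x*·z — 6 transitions (2 symbol, 4 ε)
  (x*·z)+ — 9 transitions (2 symbol, 7 ε)
  y·x·y·(x*·z)+ — 12 transitions (5 symbol, 7 ε)
  (y·x·y·(x*·z)+)+ — 15 transitions (5 symbol, 10 ε)
  (y·x·y·(x*·z)+)+·z·z·y — 18 transitions (8 symbol, 10 ε)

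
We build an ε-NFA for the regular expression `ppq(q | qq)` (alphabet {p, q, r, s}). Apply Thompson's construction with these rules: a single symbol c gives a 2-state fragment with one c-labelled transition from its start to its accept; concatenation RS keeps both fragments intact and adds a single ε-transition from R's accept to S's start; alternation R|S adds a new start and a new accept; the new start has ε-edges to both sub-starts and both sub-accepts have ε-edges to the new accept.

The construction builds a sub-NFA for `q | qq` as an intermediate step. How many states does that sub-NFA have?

Fragment for `q | qq`:
Each of the 3 symbol leaves contributes a 2-state fragment.
  qq — 4 states
  q | qq — 8 states

8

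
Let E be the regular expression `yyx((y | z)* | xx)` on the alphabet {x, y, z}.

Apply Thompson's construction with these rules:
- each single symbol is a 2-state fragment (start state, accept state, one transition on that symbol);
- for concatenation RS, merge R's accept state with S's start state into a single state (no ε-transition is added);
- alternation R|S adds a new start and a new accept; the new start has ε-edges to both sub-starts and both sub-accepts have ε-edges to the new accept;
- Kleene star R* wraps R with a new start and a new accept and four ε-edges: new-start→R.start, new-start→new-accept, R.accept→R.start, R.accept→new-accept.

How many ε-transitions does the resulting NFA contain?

12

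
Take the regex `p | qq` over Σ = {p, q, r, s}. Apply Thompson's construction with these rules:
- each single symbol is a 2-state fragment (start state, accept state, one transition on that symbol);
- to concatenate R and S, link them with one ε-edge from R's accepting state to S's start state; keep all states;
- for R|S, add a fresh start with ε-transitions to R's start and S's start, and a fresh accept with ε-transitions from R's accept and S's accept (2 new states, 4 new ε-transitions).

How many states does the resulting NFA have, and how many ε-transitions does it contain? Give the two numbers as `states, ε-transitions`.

8, 5

Per subexpression:
Each of the 3 symbol leaves contributes 2 states and 0 ε-transitions.
  qq = 4 states, 1 ε-transition
  p | qq = 8 states, 5 ε-transitions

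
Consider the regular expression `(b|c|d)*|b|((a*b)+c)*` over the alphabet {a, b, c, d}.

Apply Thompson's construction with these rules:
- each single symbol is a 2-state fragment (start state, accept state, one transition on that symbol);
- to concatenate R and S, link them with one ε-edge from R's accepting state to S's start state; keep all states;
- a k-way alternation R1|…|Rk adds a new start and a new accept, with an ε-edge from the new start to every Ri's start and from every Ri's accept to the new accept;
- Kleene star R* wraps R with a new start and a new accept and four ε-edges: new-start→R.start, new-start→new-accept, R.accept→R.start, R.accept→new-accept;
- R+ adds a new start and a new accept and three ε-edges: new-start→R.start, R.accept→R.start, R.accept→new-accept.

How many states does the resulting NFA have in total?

Bottom-up over the parse tree:
Each of the 7 symbol leaves contributes a 2-state fragment.
  b|c|d — 8 states
  (b|c|d)* — 10 states
  a* — 4 states
  a*b — 6 states
  (a*b)+ — 8 states
  (a*b)+c — 10 states
  ((a*b)+c)* — 12 states
  (b|c|d)*|b|((a*b)+c)* — 26 states

26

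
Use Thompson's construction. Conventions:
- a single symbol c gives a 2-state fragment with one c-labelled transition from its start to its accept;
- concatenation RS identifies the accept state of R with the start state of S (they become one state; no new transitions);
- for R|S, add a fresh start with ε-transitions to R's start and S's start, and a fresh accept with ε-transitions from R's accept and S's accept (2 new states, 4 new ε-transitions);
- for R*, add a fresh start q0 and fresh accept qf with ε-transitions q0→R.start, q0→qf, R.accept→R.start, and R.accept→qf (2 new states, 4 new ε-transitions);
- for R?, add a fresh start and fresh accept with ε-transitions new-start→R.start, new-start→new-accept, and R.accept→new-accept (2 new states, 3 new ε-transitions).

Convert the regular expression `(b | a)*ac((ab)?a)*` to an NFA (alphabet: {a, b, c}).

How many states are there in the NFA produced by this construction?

Bottom-up over the parse tree:
Each of the 7 symbol leaves contributes a 2-state fragment.
  b | a : 6 states
  (b | a)* : 8 states
  ab : 3 states
  (ab)? : 5 states
  (ab)?a : 6 states
  ((ab)?a)* : 8 states
  (b | a)*ac((ab)?a)* : 17 states

17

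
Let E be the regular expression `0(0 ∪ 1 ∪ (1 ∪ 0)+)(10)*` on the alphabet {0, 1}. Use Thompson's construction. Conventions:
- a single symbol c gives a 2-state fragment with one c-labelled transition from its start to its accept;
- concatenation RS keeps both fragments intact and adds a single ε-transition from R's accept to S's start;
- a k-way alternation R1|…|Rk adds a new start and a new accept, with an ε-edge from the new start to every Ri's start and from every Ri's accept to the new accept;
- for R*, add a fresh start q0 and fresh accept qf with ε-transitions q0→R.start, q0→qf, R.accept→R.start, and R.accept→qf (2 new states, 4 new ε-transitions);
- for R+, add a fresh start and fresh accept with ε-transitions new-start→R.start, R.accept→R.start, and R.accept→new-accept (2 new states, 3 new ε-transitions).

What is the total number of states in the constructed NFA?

Per subexpression:
Each of the 7 symbol leaves contributes a 2-state fragment.
  1 ∪ 0 : 6 states
  (1 ∪ 0)+ : 8 states
  0 ∪ 1 ∪ (1 ∪ 0)+ : 14 states
  10 : 4 states
  (10)* : 6 states
  0(0 ∪ 1 ∪ (1 ∪ 0)+)(10)* : 22 states

22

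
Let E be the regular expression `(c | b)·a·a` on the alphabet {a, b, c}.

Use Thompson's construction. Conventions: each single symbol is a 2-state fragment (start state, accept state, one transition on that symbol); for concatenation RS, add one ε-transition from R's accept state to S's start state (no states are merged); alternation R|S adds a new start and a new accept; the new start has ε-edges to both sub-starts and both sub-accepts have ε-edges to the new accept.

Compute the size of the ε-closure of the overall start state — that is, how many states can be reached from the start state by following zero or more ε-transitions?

Let C(F) = |ε-closure(F.start)| within fragment F, and note whether F accepts ε. Symbol fragments have C = 1 and do not accept ε. Then:
  c | b — C = 1 + 1 + 1 = 3 (the new accept is not ε-reachable since no branch accepts ε)
  (c | b)·a·a — C equals the left operand's closure size = 3 (its accept is not ε-reachable, so the closure stops there)

3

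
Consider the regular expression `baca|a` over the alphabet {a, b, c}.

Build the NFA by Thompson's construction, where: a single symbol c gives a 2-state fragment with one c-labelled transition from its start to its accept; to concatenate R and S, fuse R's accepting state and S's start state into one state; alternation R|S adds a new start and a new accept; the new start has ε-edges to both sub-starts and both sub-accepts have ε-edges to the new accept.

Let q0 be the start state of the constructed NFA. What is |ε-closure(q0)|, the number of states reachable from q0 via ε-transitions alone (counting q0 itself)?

Work bottom-up. For each fragment F, track |ε-closure(F.start)| and whether F's accept lies in that closure (i.e. whether F accepts ε). A single-symbol fragment has closure size 1 and does not accept ε.
  baca : same as the first factor's closure: C = 1
  baca|a : C = 1 + 1 + 1 = 3 (the new accept is not ε-reachable since no branch accepts ε)

3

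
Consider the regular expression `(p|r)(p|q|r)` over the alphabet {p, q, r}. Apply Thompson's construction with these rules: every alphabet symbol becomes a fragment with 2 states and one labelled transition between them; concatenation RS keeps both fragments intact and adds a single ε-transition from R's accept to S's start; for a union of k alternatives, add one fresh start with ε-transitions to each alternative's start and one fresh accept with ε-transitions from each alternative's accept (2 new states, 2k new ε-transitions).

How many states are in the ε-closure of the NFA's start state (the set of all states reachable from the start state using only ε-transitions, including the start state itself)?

Work bottom-up. For each fragment F, track |ε-closure(F.start)| and whether F's accept lies in that closure (i.e. whether F accepts ε). A single-symbol fragment has closure size 1 and does not accept ε.
  p|r → new start ε-reaches every alternative's start; none of them accept ε, so the new accept is not reached: |closure| = 1 + 1 + 1 = 3
  p|q|r → new start ε-reaches every alternative's start; none of them accept ε, so the new accept is not reached: |closure| = 1 + 1 + 1 + 1 = 4
  (p|r)(p|q|r) → same as the first factor's closure: |closure| = 3

3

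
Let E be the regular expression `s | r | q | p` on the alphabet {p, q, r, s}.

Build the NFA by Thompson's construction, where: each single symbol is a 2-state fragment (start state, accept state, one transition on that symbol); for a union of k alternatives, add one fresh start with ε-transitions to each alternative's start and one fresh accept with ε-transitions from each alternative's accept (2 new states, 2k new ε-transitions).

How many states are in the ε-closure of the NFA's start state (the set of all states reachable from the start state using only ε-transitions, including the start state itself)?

5

Let C(F) = |ε-closure(F.start)| within fragment F, and note whether F accepts ε. Symbol fragments have C = 1 and do not accept ε. Then:
  s | r | q | p — |closure| = 1 + 1 + 1 + 1 + 1 = 5 (the new accept is not ε-reachable since no branch accepts ε)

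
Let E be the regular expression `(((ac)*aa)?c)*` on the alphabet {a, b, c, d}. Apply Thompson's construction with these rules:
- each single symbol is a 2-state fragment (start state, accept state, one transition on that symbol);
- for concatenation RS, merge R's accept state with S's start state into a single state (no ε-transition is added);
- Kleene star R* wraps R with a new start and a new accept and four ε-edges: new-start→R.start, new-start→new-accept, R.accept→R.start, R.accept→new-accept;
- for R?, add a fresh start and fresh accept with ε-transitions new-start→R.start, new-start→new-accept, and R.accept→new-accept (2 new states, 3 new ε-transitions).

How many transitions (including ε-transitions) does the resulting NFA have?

16

Building bottom-up:
Each of the 5 symbol leaves contributes 1 transition (1 symbol, 0 ε).
  ac = 2 transitions (2 symbol, 0 ε)
  (ac)* = 6 transitions (2 symbol, 4 ε)
  (ac)*aa = 8 transitions (4 symbol, 4 ε)
  ((ac)*aa)? = 11 transitions (4 symbol, 7 ε)
  ((ac)*aa)?c = 12 transitions (5 symbol, 7 ε)
  (((ac)*aa)?c)* = 16 transitions (5 symbol, 11 ε)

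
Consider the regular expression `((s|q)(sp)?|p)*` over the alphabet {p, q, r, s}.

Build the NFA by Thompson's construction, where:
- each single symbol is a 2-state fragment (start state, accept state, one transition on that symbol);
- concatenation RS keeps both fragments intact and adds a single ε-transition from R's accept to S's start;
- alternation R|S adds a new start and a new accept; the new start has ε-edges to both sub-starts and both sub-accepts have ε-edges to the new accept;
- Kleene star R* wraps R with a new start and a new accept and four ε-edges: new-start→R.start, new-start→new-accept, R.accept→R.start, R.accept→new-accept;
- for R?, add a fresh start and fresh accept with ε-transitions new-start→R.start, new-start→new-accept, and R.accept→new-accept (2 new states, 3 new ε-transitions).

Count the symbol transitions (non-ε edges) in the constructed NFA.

Bottom-up over the parse tree:
Each of the 5 symbol leaves contributes exactly 1 symbol transition.
  s|q — 2 symbol transitions
  sp — 2 symbol transitions
  (sp)? — 2 symbol transitions
  (s|q)(sp)? — 4 symbol transitions
  (s|q)(sp)?|p — 5 symbol transitions
  ((s|q)(sp)?|p)* — 5 symbol transitions

5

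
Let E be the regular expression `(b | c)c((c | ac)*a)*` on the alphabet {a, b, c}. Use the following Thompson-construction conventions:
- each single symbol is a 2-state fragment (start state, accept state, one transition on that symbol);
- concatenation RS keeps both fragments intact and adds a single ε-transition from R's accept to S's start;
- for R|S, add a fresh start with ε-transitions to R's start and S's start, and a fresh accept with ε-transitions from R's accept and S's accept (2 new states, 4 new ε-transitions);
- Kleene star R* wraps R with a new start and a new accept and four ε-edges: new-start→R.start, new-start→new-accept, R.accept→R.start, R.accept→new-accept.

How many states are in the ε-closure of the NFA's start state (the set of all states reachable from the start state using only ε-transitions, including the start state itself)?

Compute the ε-closure size of each fragment's start state recursively; a symbol fragment's start has no outgoing ε-edge, so its closure is just itself (size 1).
  b | c : new start ε-reaches every alternative's start; none of them accept ε, so the new accept is not reached: |ε-closure| = 1 + 1 + 1 = 3
  ac : |ε-closure| equals the left operand's closure size = 1 (its accept is not ε-reachable, so the closure stops there)
  c | ac : |ε-closure| = 1 + 1 + 1 = 3 (the new accept is not ε-reachable since no branch accepts ε)
  (c | ac)* : |ε-closure| = 1 (new start) + 3 (body) + 1 (new accept) = 5
  (c | ac)*a : |ε-closure| = 5 + 1 = 6 (closure spills across the concat boundary because the left factor accepts ε)
  ((c | ac)*a)* : new start has ε-edges to the inner start and to the new accept, so |ε-closure| = 2 + 6 = 8
  (b | c)c((c | ac)*a)* : same as the first factor's closure: |ε-closure| = 3

3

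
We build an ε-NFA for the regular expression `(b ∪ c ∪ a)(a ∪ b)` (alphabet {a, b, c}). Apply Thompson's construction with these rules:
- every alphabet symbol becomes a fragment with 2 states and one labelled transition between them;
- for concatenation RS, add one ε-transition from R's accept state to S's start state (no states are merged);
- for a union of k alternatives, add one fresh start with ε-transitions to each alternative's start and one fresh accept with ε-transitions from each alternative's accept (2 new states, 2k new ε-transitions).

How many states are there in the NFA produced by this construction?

Per subexpression:
Each of the 5 symbol leaves contributes a 2-state fragment.
  b ∪ c ∪ a → 8 states
  a ∪ b → 6 states
  (b ∪ c ∪ a)(a ∪ b) → 14 states

14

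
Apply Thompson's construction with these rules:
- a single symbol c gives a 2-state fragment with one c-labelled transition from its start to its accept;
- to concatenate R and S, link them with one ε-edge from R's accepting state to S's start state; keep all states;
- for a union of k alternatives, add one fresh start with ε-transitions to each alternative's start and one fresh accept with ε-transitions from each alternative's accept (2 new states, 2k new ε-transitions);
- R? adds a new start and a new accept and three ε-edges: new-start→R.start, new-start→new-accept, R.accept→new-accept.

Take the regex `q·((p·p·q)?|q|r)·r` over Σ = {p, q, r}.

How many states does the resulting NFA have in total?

Per subexpression:
Each of the 7 symbol leaves contributes a 2-state fragment.
  p·p·q : 6 states
  (p·p·q)? : 8 states
  (p·p·q)?|q|r : 14 states
  q·((p·p·q)?|q|r)·r : 18 states

18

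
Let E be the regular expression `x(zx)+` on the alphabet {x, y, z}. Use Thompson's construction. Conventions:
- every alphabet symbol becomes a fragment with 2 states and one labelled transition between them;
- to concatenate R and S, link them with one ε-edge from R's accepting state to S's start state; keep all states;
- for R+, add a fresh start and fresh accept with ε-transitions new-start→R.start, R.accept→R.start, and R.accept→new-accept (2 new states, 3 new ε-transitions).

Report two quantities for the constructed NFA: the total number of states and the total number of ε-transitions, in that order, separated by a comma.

By structural recursion:
Each of the 3 symbol leaves contributes 2 states and 0 ε-transitions.
  zx = 4 states, 1 ε-transition
  (zx)+ = 6 states, 4 ε-transitions
  x(zx)+ = 8 states, 5 ε-transitions

8, 5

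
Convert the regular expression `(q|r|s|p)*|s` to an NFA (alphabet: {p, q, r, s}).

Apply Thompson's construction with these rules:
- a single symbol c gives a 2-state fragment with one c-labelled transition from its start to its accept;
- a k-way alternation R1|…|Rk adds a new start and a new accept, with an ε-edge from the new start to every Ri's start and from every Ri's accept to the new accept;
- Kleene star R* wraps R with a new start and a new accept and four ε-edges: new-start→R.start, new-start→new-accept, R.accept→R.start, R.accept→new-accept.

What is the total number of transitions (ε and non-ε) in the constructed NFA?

21

By structural recursion:
Each of the 5 symbol leaves contributes 1 transition (1 symbol, 0 ε).
  q|r|s|p → 12 transitions (4 symbol, 8 ε)
  (q|r|s|p)* → 16 transitions (4 symbol, 12 ε)
  (q|r|s|p)*|s → 21 transitions (5 symbol, 16 ε)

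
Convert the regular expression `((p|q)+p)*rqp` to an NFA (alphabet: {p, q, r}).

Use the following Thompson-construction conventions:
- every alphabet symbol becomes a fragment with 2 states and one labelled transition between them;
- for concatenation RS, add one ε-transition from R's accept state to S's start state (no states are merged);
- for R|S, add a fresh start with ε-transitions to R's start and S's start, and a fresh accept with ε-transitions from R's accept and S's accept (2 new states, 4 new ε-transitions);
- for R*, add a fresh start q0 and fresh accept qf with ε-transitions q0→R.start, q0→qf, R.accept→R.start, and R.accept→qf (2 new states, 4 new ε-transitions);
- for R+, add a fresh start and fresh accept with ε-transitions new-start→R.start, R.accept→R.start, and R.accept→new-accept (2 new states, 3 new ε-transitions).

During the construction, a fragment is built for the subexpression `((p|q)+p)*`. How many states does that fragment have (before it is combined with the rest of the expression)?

Fragment for `((p|q)+p)*`:
Each of the 3 symbol leaves contributes a 2-state fragment.
  p|q = 6 states
  (p|q)+ = 8 states
  (p|q)+p = 10 states
  ((p|q)+p)* = 12 states

12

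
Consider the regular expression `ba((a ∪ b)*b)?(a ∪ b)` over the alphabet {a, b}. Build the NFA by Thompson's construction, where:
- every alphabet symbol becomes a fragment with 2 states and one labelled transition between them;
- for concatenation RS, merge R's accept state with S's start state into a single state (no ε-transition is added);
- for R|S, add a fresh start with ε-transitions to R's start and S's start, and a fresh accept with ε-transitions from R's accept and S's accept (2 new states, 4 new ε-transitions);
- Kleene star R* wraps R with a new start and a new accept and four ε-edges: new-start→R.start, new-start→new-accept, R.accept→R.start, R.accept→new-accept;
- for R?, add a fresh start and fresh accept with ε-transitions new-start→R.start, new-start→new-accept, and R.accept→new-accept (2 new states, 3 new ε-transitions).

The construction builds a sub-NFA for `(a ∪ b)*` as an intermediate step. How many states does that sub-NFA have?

8

Fragment for `(a ∪ b)*`:
Each of the 2 symbol leaves contributes a 2-state fragment.
  a ∪ b = 6 states
  (a ∪ b)* = 8 states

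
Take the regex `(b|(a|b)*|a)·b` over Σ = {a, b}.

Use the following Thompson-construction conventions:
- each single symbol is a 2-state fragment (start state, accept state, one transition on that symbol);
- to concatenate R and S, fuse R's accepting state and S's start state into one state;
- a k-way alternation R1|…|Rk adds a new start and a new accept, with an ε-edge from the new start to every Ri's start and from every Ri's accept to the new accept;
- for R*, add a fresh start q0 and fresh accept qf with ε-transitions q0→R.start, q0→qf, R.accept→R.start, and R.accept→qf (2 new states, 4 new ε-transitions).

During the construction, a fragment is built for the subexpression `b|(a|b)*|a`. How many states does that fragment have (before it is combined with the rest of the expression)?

Fragment for `b|(a|b)*|a`:
Each of the 4 symbol leaves contributes a 2-state fragment.
  a|b = 6 states
  (a|b)* = 8 states
  b|(a|b)*|a = 14 states

14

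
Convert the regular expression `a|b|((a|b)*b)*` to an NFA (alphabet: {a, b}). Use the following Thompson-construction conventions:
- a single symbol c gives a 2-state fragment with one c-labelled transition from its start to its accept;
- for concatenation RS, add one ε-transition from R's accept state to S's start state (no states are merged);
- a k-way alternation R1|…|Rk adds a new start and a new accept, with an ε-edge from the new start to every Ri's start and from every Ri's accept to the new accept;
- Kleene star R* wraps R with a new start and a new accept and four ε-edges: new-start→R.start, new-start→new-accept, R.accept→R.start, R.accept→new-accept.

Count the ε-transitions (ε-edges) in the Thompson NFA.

19

Building bottom-up:
Each of the 5 symbol leaves contributes 0 ε-transitions.
  a|b : 4 ε-transitions
  (a|b)* : 8 ε-transitions
  (a|b)*b : 9 ε-transitions
  ((a|b)*b)* : 13 ε-transitions
  a|b|((a|b)*b)* : 19 ε-transitions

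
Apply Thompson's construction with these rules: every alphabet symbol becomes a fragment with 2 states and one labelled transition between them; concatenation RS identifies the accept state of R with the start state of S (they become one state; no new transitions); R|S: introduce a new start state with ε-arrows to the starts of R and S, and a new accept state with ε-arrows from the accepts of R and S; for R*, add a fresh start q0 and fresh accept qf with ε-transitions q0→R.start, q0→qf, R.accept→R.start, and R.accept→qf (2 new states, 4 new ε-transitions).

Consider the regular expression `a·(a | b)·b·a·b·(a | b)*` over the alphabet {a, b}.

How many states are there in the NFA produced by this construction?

17

Per subexpression:
Each of the 8 symbol leaves contributes a 2-state fragment.
  a | b — 6 states
  a | b — 6 states
  (a | b)* — 8 states
  a·(a | b)·b·a·b·(a | b)* — 17 states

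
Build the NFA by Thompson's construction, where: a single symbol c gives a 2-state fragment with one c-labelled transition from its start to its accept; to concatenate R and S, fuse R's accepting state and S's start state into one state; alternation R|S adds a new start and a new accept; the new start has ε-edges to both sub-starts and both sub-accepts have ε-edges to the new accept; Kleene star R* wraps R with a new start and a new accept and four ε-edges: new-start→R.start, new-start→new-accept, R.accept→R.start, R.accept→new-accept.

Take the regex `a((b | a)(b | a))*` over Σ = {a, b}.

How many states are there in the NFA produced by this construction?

14

By structural recursion:
Each of the 5 symbol leaves contributes a 2-state fragment.
  b | a — 6 states
  b | a — 6 states
  (b | a)(b | a) — 11 states
  ((b | a)(b | a))* — 13 states
  a((b | a)(b | a))* — 14 states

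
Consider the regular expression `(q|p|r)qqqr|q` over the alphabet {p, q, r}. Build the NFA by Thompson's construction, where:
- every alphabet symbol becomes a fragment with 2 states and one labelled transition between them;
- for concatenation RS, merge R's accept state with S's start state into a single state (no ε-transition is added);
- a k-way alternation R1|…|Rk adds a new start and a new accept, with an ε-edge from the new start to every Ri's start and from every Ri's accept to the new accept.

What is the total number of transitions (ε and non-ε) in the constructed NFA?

18

Per subexpression:
Each of the 8 symbol leaves contributes 1 transition (1 symbol, 0 ε).
  q|p|r — 9 transitions (3 symbol, 6 ε)
  (q|p|r)qqqr — 13 transitions (7 symbol, 6 ε)
  (q|p|r)qqqr|q — 18 transitions (8 symbol, 10 ε)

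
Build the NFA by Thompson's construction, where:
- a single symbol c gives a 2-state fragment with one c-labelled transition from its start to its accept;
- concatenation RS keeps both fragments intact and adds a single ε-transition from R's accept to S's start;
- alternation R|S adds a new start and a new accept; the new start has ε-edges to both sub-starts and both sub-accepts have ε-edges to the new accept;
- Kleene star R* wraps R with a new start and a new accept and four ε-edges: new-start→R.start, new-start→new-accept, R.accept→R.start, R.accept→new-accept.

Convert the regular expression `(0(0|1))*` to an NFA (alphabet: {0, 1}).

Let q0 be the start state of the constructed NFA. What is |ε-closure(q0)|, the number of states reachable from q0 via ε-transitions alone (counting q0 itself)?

Let C(F) = |ε-closure(F.start)| within fragment F, and note whether F accepts ε. Symbol fragments have C = 1 and do not accept ε. Then:
  0|1 → new start ε-reaches every alternative's start; none of them accept ε, so the new accept is not reached: C = 1 + 1 + 1 = 3
  0(0|1) → same as the first factor's closure: C = 1
  (0(0|1))* → the star's fresh start ε-reaches both the body's start and the fresh accept: C = 2 + 1 = 3

3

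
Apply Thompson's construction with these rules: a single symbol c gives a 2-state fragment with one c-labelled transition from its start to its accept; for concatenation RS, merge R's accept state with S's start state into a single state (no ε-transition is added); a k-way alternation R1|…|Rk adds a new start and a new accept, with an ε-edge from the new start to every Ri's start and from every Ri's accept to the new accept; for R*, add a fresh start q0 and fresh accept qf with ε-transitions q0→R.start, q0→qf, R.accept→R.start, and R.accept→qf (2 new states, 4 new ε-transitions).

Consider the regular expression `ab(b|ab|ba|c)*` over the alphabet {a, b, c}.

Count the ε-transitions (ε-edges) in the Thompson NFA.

Building bottom-up:
Each of the 8 symbol leaves contributes 0 ε-transitions.
  ab : 0 ε-transitions
  ba : 0 ε-transitions
  b|ab|ba|c : 8 ε-transitions
  (b|ab|ba|c)* : 12 ε-transitions
  ab(b|ab|ba|c)* : 12 ε-transitions

12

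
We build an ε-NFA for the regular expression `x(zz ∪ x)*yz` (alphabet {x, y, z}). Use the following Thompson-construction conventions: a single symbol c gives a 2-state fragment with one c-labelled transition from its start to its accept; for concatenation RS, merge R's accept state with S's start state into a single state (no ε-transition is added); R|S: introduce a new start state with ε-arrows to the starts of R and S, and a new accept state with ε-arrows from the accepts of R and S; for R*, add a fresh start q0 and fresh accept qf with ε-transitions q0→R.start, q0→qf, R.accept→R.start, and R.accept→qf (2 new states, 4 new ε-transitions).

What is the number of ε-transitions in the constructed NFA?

Recursing over subexpressions:
Each of the 6 symbol leaves contributes 0 ε-transitions.
  zz → 0 ε-transitions
  zz ∪ x → 4 ε-transitions
  (zz ∪ x)* → 8 ε-transitions
  x(zz ∪ x)*yz → 8 ε-transitions

8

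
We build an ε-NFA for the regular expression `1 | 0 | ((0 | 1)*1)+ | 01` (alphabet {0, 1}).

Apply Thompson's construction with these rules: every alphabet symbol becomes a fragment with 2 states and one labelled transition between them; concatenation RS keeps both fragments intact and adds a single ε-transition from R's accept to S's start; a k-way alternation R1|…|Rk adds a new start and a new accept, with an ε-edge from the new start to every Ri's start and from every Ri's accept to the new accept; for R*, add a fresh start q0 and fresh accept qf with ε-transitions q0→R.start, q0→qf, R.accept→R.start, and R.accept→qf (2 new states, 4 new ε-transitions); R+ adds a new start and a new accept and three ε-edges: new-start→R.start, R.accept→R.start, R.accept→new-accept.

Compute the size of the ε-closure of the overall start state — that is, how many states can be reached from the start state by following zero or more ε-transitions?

Compute the ε-closure size of each fragment's start state recursively; a symbol fragment's start has no outgoing ε-edge, so its closure is just itself (size 1).
  0 | 1 → new start ε-reaches every alternative's start; none of them accept ε, so the new accept is not reached: |ε-closure| = 1 + 1 + 1 = 3
  (0 | 1)* → |ε-closure| = 1 (new start) + 3 (body) + 1 (new accept) = 5
  (0 | 1)*1 → |ε-closure| = 5 + 1 = 6 (closure spills across the concat boundary because the left factor accepts ε)
  ((0 | 1)*1)+ → new start ε-reaches only the body's start; the new accept needs a symbol first: |ε-closure| = 1 + 6 = 7
  01 → |ε-closure| equals the left operand's closure size = 1 (its accept is not ε-reachable, so the closure stops there)
  1 | 0 | ((0 | 1)*1)+ | 01 → |ε-closure| = 1 + 1 + 1 + 7 + 1 = 11 (the new accept is not ε-reachable since no branch accepts ε)

11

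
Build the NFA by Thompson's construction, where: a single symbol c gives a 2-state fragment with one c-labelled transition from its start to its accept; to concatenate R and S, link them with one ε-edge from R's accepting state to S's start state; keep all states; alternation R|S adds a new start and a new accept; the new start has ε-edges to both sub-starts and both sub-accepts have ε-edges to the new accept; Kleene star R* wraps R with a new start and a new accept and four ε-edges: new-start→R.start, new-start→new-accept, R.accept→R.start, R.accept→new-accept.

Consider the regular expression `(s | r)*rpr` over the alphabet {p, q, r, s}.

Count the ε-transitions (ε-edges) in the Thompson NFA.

Bottom-up over the parse tree:
Each of the 5 symbol leaves contributes 0 ε-transitions.
  s | r → 4 ε-transitions
  (s | r)* → 8 ε-transitions
  (s | r)*rpr → 11 ε-transitions

11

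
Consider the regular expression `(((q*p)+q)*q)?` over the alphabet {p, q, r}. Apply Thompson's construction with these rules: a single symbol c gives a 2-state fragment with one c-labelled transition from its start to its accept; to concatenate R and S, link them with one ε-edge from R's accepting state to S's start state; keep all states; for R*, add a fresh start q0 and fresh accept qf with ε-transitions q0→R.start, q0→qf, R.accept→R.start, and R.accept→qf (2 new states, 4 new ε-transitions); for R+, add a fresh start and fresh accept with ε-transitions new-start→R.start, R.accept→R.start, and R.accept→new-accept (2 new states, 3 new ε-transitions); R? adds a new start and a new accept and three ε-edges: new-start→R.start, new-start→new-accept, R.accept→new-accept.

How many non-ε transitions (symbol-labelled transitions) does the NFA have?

4

Building bottom-up:
Each of the 4 symbol leaves contributes exactly 1 symbol transition.
  q* = 1 symbol transition
  q*p = 2 symbol transitions
  (q*p)+ = 2 symbol transitions
  (q*p)+q = 3 symbol transitions
  ((q*p)+q)* = 3 symbol transitions
  ((q*p)+q)*q = 4 symbol transitions
  (((q*p)+q)*q)? = 4 symbol transitions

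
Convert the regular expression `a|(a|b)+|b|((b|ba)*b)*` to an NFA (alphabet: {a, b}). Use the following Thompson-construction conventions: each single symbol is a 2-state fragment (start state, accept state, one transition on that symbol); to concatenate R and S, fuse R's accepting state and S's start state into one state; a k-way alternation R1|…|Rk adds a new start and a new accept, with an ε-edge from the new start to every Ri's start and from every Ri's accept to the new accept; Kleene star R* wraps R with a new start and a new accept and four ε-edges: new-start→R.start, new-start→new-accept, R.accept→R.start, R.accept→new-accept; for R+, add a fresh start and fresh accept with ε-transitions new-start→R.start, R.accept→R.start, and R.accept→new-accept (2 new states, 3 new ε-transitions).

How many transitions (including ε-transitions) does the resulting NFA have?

35

Bottom-up over the parse tree:
Each of the 8 symbol leaves contributes 1 transition (1 symbol, 0 ε).
  a|b → 6 transitions (2 symbol, 4 ε)
  (a|b)+ → 9 transitions (2 symbol, 7 ε)
  ba → 2 transitions (2 symbol, 0 ε)
  b|ba → 7 transitions (3 symbol, 4 ε)
  (b|ba)* → 11 transitions (3 symbol, 8 ε)
  (b|ba)*b → 12 transitions (4 symbol, 8 ε)
  ((b|ba)*b)* → 16 transitions (4 symbol, 12 ε)
  a|(a|b)+|b|((b|ba)*b)* → 35 transitions (8 symbol, 27 ε)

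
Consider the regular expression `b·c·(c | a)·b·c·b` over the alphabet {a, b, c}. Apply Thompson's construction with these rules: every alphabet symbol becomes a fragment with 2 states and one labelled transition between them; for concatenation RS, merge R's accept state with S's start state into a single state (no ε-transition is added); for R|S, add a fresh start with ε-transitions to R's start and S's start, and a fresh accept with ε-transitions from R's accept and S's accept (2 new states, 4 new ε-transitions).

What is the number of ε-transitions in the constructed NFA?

Bottom-up over the parse tree:
Each of the 7 symbol leaves contributes 0 ε-transitions.
  c | a = 4 ε-transitions
  b·c·(c | a)·b·c·b = 4 ε-transitions

4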